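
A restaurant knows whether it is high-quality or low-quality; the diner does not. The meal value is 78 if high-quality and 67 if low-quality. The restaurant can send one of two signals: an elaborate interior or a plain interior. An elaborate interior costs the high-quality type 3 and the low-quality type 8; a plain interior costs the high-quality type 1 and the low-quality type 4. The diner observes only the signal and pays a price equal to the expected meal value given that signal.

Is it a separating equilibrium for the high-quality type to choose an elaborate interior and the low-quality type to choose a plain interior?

Under separation the diner infers type exactly: elaborate interior → high-quality (pays 78), plain interior → low-quality (pays 67).
High-quality: elaborate interior gives 78 − 3 = 75; plain interior gives 67 − 1 = 66. No deviation. ✓
Low-quality: plain interior gives 67 − 4 = 63; elaborate interior gives 78 − 8 = 70. Would deviate. ✗

No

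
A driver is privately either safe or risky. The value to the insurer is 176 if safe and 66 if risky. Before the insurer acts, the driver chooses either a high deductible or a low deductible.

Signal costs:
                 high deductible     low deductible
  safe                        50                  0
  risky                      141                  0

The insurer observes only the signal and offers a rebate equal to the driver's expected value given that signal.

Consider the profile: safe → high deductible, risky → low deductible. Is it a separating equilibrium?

Yes

If types separate, high deductible earns payment 176 and low deductible earns 66.
Safe: high deductible gives 176 − 50 = 126; low deductible gives 66 − 0 = 66. No deviation. ✓
Risky: low deductible gives 66 − 0 = 66; high deductible gives 176 − 141 = 35. No deviation. ✓
Neither type gains from mimicking the other.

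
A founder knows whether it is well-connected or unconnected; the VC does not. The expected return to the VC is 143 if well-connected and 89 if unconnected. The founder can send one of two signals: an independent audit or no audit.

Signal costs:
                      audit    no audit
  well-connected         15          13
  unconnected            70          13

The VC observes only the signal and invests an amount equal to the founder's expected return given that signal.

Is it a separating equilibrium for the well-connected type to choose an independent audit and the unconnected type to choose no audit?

Yes

If types separate, audit earns payment 143 and no audit earns 89.
Well-connected: audit gives 143 − 15 = 128; no audit gives 89 − 13 = 76. No deviation. ✓
Unconnected: no audit gives 89 − 13 = 76; audit gives 143 − 70 = 73. No deviation. ✓
Both incentive constraints hold.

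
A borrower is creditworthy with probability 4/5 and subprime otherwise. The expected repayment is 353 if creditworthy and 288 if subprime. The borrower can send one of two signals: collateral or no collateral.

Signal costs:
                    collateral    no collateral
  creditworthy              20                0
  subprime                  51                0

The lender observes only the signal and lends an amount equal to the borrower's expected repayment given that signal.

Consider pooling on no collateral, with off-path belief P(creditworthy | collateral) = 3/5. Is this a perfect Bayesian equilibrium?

At the pooled signal (no collateral) the lender holds the prior 4/5 and pays 4/5·353 + 1/5·288 = 340. Off-path (collateral) belief 3/5 gives 3/5·353 + 2/5·288 = 327.
Creditworthy: no collateral gives 340 − 0 = 340; collateral gives 327 − 20 = 307. Stays. ✓
Subprime: no collateral gives 340 − 0 = 340; collateral gives 327 − 51 = 276. Stays. ✓

Yes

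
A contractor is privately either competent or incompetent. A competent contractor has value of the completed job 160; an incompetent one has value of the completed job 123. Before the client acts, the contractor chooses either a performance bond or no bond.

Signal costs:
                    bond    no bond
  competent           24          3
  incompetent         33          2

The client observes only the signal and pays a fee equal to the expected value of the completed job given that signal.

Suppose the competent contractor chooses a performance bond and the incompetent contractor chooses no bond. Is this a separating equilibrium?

No

If types separate, bond earns payment 160 and no bond earns 123.
Competent: bond gives 160 − 24 = 136; no bond gives 123 − 3 = 120. No deviation. ✓
Incompetent: no bond gives 123 − 2 = 121; bond gives 160 − 33 = 127. Would deviate. ✗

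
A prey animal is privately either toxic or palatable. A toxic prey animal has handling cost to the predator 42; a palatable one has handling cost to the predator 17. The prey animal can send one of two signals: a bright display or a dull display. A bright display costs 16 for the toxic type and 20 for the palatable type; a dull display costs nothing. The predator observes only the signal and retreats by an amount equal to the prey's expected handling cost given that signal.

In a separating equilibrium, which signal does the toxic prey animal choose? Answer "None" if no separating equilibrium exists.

Try toxic → bright display, palatable → dull display:
  Under separation the predator infers type exactly: bright display → toxic (pays 42), dull display → palatable (pays 17).
  Toxic: bright display gives 42 − 16 = 26; dull display gives 17 − 0 = 17. No deviation. ✓
  Palatable: dull display gives 17 − 0 = 17; bright display gives 42 − 20 = 22. Would deviate. ✗
Try toxic → dull display, palatable → bright display:
  Under separation the predator infers type exactly: dull display → toxic (pays 42), bright display → palatable (pays 17).
  Toxic: dull display gives 42 − 0 = 42; bright display gives 17 − 16 = 1. No deviation. ✓
  Palatable: bright display gives 17 − 20 = -3; dull display gives 42 − 0 = 42. Would deviate. ✗
Neither assignment is incentive-compatible.

None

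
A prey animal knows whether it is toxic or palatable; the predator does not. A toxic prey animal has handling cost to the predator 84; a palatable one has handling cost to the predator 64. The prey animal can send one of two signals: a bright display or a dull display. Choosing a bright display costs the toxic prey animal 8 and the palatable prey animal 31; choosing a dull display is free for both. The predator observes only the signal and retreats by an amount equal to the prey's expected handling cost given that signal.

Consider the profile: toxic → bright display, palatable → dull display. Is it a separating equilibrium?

If types separate, bright display earns payment 84 and dull display earns 64.
Toxic: bright display gives 84 − 8 = 76; dull display gives 64 − 0 = 64. No deviation. ✓
Palatable: dull display gives 64 − 0 = 64; bright display gives 84 − 31 = 53. No deviation. ✓
Both incentive constraints hold.

Yes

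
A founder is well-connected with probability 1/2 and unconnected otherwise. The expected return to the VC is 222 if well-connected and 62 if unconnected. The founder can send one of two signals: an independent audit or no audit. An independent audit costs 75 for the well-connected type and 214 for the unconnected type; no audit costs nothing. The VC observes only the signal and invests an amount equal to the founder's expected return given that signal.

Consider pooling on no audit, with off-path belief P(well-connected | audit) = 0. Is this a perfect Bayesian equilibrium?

On the equilibrium path (no audit) the VC holds the prior 1/2 and pays 1/2·222 + 1/2·62 = 142. Off-path (audit) belief 0 gives 0·222 + 1·62 = 62.
Well-connected: no audit gives 142 − 0 = 142; audit gives 62 − 75 = -13. Stays. ✓
Unconnected: no audit gives 142 − 0 = 142; audit gives 62 − 214 = -152. Stays. ✓
Beliefs are Bayes-consistent on-path and both types best-respond.

Yes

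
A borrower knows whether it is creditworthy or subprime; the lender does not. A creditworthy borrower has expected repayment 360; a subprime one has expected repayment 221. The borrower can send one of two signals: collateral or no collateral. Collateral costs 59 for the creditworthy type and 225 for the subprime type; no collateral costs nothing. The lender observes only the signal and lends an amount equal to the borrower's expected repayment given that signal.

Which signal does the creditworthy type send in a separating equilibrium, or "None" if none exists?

Try creditworthy → collateral, subprime → no collateral:
  Under separation the lender infers type exactly: collateral → creditworthy (pays 360), no collateral → subprime (pays 221).
  Creditworthy: collateral gives 360 − 59 = 301; no collateral gives 221 − 0 = 221. No deviation. ✓
  Subprime: no collateral gives 221 − 0 = 221; collateral gives 360 − 225 = 135. No deviation. ✓
Both hold — the creditworthy type sends collateral.

collateral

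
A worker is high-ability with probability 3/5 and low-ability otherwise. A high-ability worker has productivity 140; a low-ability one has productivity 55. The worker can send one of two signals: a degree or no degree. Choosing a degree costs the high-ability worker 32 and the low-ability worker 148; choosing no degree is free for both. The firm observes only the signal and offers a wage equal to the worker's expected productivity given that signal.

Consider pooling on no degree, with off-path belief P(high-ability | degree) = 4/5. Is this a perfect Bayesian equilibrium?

Yes

On the equilibrium path (no degree) the firm holds the prior 3/5 and pays 3/5·140 + 2/5·55 = 106. Off-path (degree) belief 4/5 gives 4/5·140 + 1/5·55 = 123.
High-ability: no degree gives 106 − 0 = 106; degree gives 123 − 32 = 91. Stays. ✓
Low-ability: no degree gives 106 − 0 = 106; degree gives 123 − 148 = -25. Stays. ✓
Beliefs are Bayes-consistent on-path and both types best-respond.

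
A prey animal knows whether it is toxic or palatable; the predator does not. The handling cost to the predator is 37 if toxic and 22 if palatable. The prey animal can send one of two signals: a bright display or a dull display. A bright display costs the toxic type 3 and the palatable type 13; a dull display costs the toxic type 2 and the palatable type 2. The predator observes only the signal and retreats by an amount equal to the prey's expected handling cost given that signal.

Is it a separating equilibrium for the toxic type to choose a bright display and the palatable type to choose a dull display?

If types separate, bright display earns payment 37 and dull display earns 22.
Toxic: bright display gives 37 − 3 = 34; dull display gives 22 − 2 = 20. No deviation. ✓
Palatable: dull display gives 22 − 2 = 20; bright display gives 37 − 13 = 24. Would deviate. ✗

No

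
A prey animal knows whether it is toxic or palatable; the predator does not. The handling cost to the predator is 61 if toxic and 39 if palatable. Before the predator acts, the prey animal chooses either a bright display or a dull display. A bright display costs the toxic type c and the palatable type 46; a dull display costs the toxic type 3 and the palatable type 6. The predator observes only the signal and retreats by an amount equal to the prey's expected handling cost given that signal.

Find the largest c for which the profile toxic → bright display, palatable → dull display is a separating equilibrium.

Under separation: bright display → toxic (pays 61); dull display → palatable (pays 39).
Palatable: 39 − 6 = 33 ≥ 61 − 46 = 15. Holds regardless of c. ✓
Toxic: 61 − c ≥ 39 − 3, so c ≤ 61 − 36 = 25.

25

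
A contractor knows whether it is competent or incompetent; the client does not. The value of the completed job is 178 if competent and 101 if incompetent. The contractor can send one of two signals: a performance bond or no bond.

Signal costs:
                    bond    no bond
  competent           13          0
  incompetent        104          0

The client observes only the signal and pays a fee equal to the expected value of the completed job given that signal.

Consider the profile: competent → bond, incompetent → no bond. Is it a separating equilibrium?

Yes

If types separate, bond earns payment 178 and no bond earns 101.
Competent: bond gives 178 − 13 = 165; no bond gives 101 − 0 = 101. No deviation. ✓
Incompetent: no bond gives 101 − 0 = 101; bond gives 178 − 104 = 74. No deviation. ✓
Both incentive constraints hold.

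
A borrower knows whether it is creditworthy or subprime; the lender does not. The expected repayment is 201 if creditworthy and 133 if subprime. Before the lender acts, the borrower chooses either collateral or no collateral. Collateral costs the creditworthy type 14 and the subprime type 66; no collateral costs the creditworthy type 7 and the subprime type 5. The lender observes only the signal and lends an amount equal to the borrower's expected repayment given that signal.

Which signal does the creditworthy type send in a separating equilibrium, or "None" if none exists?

Try creditworthy → collateral, subprime → no collateral:
  If types separate, collateral earns payment 201 and no collateral earns 133.
  Creditworthy: collateral gives 201 − 14 = 187; no collateral gives 133 − 7 = 126. No deviation. ✓
  Subprime: no collateral gives 133 − 5 = 128; collateral gives 201 − 66 = 135. Would deviate. ✗
Try creditworthy → no collateral, subprime → collateral:
  If types separate, no collateral earns payment 201 and collateral earns 133.
  Creditworthy: no collateral gives 201 − 7 = 194; collateral gives 133 − 14 = 119. No deviation. ✓
  Subprime: collateral gives 133 − 66 = 67; no collateral gives 201 − 5 = 196. Would deviate. ✗
Neither assignment is incentive-compatible.

None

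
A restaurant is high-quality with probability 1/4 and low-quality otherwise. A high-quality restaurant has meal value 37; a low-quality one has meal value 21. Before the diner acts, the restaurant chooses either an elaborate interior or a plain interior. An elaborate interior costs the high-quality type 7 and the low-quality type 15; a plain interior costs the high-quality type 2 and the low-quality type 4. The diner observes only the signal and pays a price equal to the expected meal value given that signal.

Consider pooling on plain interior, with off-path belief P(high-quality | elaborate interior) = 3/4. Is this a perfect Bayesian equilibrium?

No

At the pooled signal (plain interior) the diner holds the prior 1/4 and pays 1/4·37 + 3/4·21 = 25. Off-path (elaborate interior) belief 3/4 gives 3/4·37 + 1/4·21 = 33.
High-quality: plain interior gives 25 − 2 = 23; elaborate interior gives 33 − 7 = 26. Deviates. ✗
Low-quality: plain interior gives 25 − 4 = 21; elaborate interior gives 33 − 15 = 18. Stays. ✓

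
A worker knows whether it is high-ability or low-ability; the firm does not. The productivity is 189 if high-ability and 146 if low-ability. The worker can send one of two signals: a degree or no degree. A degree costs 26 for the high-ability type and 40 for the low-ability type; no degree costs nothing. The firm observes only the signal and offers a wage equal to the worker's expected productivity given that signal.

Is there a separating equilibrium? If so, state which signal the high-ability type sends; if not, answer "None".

Try high-ability → degree, low-ability → no degree:
  Under separation the firm infers type exactly: degree → high-ability (pays 189), no degree → low-ability (pays 146).
  High-ability: degree gives 189 − 26 = 163; no degree gives 146 − 0 = 146. No deviation. ✓
  Low-ability: no degree gives 146 − 0 = 146; degree gives 189 − 40 = 149. Would deviate. ✗
Try high-ability → no degree, low-ability → degree:
  Under separation the firm infers type exactly: no degree → high-ability (pays 189), degree → low-ability (pays 146).
  High-ability: no degree gives 189 − 0 = 189; degree gives 146 − 26 = 120. No deviation. ✓
  Low-ability: degree gives 146 − 40 = 106; no degree gives 189 − 0 = 189. Would deviate. ✗
Neither assignment is incentive-compatible.

None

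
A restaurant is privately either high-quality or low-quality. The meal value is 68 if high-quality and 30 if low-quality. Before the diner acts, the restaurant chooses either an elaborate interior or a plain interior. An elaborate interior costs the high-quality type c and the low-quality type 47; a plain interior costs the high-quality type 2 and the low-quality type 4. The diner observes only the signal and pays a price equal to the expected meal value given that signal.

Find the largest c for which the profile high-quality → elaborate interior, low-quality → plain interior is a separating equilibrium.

Under separation: elaborate interior → high-quality (pays 68); plain interior → low-quality (pays 30).
Low-quality: 30 − 4 = 26 ≥ 68 − 47 = 21. Holds regardless of c. ✓
High-quality: 68 − c ≥ 30 − 2, so c ≤ 68 − 28 = 40.

40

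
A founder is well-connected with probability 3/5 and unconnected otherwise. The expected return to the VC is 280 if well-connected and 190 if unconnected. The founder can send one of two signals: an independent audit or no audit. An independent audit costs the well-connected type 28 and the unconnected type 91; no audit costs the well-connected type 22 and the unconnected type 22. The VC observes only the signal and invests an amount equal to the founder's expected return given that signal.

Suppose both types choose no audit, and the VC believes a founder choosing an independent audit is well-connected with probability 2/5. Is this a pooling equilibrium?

On the equilibrium path (no audit) the VC holds the prior 3/5 and pays 3/5·280 + 2/5·190 = 244. Off-path (audit) belief 2/5 gives 2/5·280 + 3/5·190 = 226.
Well-connected: no audit gives 244 − 22 = 222; audit gives 226 − 28 = 198. Stays. ✓
Unconnected: no audit gives 244 − 22 = 222; audit gives 226 − 91 = 135. Stays. ✓
Beliefs are Bayes-consistent on-path and both types best-respond.

Yes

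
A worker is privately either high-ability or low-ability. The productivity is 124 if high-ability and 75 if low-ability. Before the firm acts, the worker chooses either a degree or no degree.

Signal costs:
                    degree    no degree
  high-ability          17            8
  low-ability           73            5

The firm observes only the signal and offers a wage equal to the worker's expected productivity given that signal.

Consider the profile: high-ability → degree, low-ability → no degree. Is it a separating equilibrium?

If types separate, degree earns payment 124 and no degree earns 75.
High-ability: degree gives 124 − 17 = 107; no degree gives 75 − 8 = 67. No deviation. ✓
Low-ability: no degree gives 75 − 5 = 70; degree gives 124 − 73 = 51. No deviation. ✓
Both incentive constraints hold.

Yes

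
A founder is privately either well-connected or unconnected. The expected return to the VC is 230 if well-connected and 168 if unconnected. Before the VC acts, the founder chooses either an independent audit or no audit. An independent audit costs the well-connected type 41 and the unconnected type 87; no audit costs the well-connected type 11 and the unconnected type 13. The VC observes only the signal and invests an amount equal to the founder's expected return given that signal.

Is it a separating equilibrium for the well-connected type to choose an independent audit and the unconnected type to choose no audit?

If types separate, audit earns payment 230 and no audit earns 168.
Well-connected: audit gives 230 − 41 = 189; no audit gives 168 − 11 = 157. No deviation. ✓
Unconnected: no audit gives 168 − 13 = 155; audit gives 230 − 87 = 143. No deviation. ✓
Both incentive constraints hold.

Yes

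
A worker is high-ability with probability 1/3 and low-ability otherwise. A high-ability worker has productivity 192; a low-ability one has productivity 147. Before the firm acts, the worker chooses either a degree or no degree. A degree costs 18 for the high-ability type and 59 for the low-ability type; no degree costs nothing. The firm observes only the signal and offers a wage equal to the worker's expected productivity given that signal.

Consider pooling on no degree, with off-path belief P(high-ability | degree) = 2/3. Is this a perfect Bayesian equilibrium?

Yes

At the pooled signal (no degree) the firm holds the prior 1/3 and pays 1/3·192 + 2/3·147 = 162. Off-path (degree) belief 2/3 gives 2/3·192 + 1/3·147 = 177.
High-ability: no degree gives 162 − 0 = 162; degree gives 177 − 18 = 159. Stays. ✓
Low-ability: no degree gives 162 − 0 = 162; degree gives 177 − 59 = 118. Stays. ✓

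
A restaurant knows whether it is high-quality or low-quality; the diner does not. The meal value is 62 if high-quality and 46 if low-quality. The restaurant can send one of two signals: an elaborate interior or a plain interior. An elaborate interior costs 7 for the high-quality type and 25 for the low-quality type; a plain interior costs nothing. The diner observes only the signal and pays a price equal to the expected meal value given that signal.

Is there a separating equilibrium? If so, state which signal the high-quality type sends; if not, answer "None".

Try high-quality → elaborate interior, low-quality → plain interior:
  If types separate, elaborate interior earns payment 62 and plain interior earns 46.
  High-quality: elaborate interior gives 62 − 7 = 55; plain interior gives 46 − 0 = 46. No deviation. ✓
  Low-quality: plain interior gives 46 − 0 = 46; elaborate interior gives 62 − 25 = 37. No deviation. ✓
Both hold — the high-quality type sends elaborate interior.

elaborate interior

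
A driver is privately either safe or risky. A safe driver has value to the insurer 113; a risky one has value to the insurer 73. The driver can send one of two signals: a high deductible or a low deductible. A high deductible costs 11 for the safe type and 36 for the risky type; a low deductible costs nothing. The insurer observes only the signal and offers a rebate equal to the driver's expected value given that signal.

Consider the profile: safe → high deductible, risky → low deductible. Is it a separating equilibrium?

Under separation the insurer infers type exactly: high deductible → safe (pays 113), low deductible → risky (pays 73).
Safe: high deductible gives 113 − 11 = 102; low deductible gives 73 − 0 = 73. No deviation. ✓
Risky: low deductible gives 73 − 0 = 73; high deductible gives 113 − 36 = 77. Would deviate. ✗

No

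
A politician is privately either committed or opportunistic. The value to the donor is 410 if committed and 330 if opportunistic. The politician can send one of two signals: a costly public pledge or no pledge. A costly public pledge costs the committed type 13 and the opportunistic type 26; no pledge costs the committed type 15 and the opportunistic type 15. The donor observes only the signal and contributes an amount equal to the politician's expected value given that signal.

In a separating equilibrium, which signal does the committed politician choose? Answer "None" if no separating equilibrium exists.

Try committed → pledge, opportunistic → no pledge:
  If types separate, pledge earns payment 410 and no pledge earns 330.
  Committed: pledge gives 410 − 13 = 397; no pledge gives 330 − 15 = 315. No deviation. ✓
  Opportunistic: no pledge gives 330 − 15 = 315; pledge gives 410 − 26 = 384. Would deviate. ✗
Try committed → no pledge, opportunistic → pledge:
  If types separate, no pledge earns payment 410 and pledge earns 330.
  Committed: no pledge gives 410 − 15 = 395; pledge gives 330 − 13 = 317. No deviation. ✓
  Opportunistic: pledge gives 330 − 26 = 304; no pledge gives 410 − 15 = 395. Would deviate. ✗
Neither assignment is incentive-compatible.

None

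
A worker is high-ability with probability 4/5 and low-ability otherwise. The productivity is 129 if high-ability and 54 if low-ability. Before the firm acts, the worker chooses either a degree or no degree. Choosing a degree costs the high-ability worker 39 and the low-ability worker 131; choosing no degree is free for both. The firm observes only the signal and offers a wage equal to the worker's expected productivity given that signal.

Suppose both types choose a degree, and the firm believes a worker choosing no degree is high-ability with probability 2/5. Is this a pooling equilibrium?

No

At the pooled signal (degree) the firm holds the prior 4/5 and pays 4/5·129 + 1/5·54 = 114. Off-path (no degree) belief 2/5 gives 2/5·129 + 3/5·54 = 84.
High-ability: degree gives 114 − 39 = 75; no degree gives 84 − 0 = 84. Deviates. ✗
Low-ability: degree gives 114 − 131 = -17; no degree gives 84 − 0 = 84. Deviates. ✗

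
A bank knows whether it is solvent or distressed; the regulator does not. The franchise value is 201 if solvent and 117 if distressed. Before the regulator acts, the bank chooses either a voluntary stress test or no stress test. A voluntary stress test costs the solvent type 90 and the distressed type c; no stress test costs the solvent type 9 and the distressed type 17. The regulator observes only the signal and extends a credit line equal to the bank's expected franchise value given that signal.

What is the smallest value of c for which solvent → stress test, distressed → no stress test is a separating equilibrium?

101

Under separation: stress test → solvent (pays 201); no stress test → distressed (pays 117).
Solvent: 201 − 90 = 111 ≥ 117 − 9 = 108. Holds regardless of c. ✓
Distressed: 117 − 17 ≥ 201 − c, so c ≥ 201 − 100 = 101.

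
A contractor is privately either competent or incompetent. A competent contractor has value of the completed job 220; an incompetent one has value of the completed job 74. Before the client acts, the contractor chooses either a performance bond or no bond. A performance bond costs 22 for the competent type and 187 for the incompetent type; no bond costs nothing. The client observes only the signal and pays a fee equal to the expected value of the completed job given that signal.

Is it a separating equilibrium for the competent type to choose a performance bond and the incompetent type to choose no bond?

Yes

Under separation the client infers type exactly: bond → competent (pays 220), no bond → incompetent (pays 74).
Competent: bond gives 220 − 22 = 198; no bond gives 74 − 0 = 74. No deviation. ✓
Incompetent: no bond gives 74 − 0 = 74; bond gives 220 − 187 = 33. No deviation. ✓
Neither type gains from mimicking the other.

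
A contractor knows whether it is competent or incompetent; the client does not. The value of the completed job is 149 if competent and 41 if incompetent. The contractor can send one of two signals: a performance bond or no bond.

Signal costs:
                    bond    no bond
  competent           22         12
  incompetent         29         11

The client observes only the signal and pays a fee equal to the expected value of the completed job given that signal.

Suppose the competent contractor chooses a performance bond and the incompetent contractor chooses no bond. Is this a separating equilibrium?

If types separate, bond earns payment 149 and no bond earns 41.
Competent: bond gives 149 − 22 = 127; no bond gives 41 − 12 = 29. No deviation. ✓
Incompetent: no bond gives 41 − 11 = 30; bond gives 149 − 29 = 120. Would deviate. ✗

No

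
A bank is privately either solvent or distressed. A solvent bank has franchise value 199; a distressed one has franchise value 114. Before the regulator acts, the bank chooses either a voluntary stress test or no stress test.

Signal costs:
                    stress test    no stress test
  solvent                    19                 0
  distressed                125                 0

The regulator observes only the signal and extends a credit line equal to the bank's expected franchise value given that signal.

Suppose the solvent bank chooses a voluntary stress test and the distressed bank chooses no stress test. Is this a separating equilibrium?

Under separation the regulator infers type exactly: stress test → solvent (pays 199), no stress test → distressed (pays 114).
Solvent: stress test gives 199 − 19 = 180; no stress test gives 114 − 0 = 114. No deviation. ✓
Distressed: no stress test gives 114 − 0 = 114; stress test gives 199 − 125 = 74. No deviation. ✓
Neither type gains from mimicking the other.

Yes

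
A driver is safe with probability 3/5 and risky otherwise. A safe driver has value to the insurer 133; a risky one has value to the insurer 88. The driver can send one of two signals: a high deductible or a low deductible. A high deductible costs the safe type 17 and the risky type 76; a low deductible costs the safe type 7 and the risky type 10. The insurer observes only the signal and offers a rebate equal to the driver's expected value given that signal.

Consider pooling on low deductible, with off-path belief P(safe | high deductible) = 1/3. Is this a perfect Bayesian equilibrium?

At the pooled signal (low deductible) the insurer holds the prior 3/5 and pays 3/5·133 + 2/5·88 = 115. Off-path (high deductible) belief 1/3 gives 1/3·133 + 2/3·88 = 103.
Safe: low deductible gives 115 − 7 = 108; high deductible gives 103 − 17 = 86. Stays. ✓
Risky: low deductible gives 115 − 10 = 105; high deductible gives 103 − 76 = 27. Stays. ✓

Yes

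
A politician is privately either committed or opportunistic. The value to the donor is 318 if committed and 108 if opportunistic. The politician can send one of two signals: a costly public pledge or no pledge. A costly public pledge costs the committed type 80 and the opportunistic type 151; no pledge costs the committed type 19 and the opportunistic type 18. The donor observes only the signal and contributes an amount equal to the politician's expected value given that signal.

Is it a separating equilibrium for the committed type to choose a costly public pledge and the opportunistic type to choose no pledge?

If types separate, pledge earns payment 318 and no pledge earns 108.
Committed: pledge gives 318 − 80 = 238; no pledge gives 108 − 19 = 89. No deviation. ✓
Opportunistic: no pledge gives 108 − 18 = 90; pledge gives 318 − 151 = 167. Would deviate. ✗

No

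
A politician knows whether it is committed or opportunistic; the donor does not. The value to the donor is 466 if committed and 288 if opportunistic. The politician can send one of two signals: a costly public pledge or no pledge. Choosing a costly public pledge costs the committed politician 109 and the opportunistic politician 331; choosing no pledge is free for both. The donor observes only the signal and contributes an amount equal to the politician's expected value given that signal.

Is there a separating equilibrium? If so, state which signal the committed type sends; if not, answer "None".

pledge

Try committed → pledge, opportunistic → no pledge:
  Under separation the donor infers type exactly: pledge → committed (pays 466), no pledge → opportunistic (pays 288).
  Committed: pledge gives 466 − 109 = 357; no pledge gives 288 − 0 = 288. No deviation. ✓
  Opportunistic: no pledge gives 288 − 0 = 288; pledge gives 466 − 331 = 135. No deviation. ✓
Both hold — the committed type sends pledge.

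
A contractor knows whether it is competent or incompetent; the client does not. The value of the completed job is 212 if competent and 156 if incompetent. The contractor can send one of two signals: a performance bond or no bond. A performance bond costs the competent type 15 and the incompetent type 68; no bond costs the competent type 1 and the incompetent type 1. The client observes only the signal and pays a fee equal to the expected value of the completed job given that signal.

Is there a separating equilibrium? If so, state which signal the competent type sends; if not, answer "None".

Try competent → bond, incompetent → no bond:
  If types separate, bond earns payment 212 and no bond earns 156.
  Competent: bond gives 212 − 15 = 197; no bond gives 156 − 1 = 155. No deviation. ✓
  Incompetent: no bond gives 156 − 1 = 155; bond gives 212 − 68 = 144. No deviation. ✓
Both hold — the competent type sends bond.

bond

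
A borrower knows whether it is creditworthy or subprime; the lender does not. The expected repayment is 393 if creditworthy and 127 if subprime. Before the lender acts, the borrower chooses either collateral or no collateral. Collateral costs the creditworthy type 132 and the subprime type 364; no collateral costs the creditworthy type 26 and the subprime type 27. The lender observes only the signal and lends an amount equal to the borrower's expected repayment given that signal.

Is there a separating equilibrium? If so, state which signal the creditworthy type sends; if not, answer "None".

collateral

Try creditworthy → collateral, subprime → no collateral:
  Under separation the lender infers type exactly: collateral → creditworthy (pays 393), no collateral → subprime (pays 127).
  Creditworthy: collateral gives 393 − 132 = 261; no collateral gives 127 − 26 = 101. No deviation. ✓
  Subprime: no collateral gives 127 − 27 = 100; collateral gives 393 − 364 = 29. No deviation. ✓
Both hold — the creditworthy type sends collateral.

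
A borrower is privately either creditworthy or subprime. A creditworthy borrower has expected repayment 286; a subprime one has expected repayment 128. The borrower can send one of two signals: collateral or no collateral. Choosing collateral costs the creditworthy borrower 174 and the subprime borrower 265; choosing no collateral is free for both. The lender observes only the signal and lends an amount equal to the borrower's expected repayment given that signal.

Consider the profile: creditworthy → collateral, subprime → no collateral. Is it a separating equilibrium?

Under separation the lender infers type exactly: collateral → creditworthy (pays 286), no collateral → subprime (pays 128).
Creditworthy: collateral gives 286 − 174 = 112; no collateral gives 128 − 0 = 128. Would deviate. ✗
Subprime: no collateral gives 128 − 0 = 128; collateral gives 286 − 265 = 21. No deviation. ✓

No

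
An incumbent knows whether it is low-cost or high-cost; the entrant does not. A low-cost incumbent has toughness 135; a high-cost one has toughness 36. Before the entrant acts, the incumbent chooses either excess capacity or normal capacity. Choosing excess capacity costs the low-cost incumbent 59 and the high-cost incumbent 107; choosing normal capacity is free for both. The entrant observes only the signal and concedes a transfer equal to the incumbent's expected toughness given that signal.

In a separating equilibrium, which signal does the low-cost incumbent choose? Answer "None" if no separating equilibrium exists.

excess capacity

Try low-cost → excess capacity, high-cost → normal capacity:
  If types separate, excess capacity earns payment 135 and normal capacity earns 36.
  Low-cost: excess capacity gives 135 − 59 = 76; normal capacity gives 36 − 0 = 36. No deviation. ✓
  High-cost: normal capacity gives 36 − 0 = 36; excess capacity gives 135 − 107 = 28. No deviation. ✓
Both hold — the low-cost type sends excess capacity.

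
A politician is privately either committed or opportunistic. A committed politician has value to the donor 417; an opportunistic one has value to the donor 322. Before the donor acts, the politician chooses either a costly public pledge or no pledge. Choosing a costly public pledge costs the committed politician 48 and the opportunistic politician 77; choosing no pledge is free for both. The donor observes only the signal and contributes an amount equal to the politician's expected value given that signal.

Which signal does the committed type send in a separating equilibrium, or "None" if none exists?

None

Try committed → pledge, opportunistic → no pledge:
  Under separation the donor infers type exactly: pledge → committed (pays 417), no pledge → opportunistic (pays 322).
  Committed: pledge gives 417 − 48 = 369; no pledge gives 322 − 0 = 322. No deviation. ✓
  Opportunistic: no pledge gives 322 − 0 = 322; pledge gives 417 − 77 = 340. Would deviate. ✗
Try committed → no pledge, opportunistic → pledge:
  Under separation the donor infers type exactly: no pledge → committed (pays 417), pledge → opportunistic (pays 322).
  Committed: no pledge gives 417 − 0 = 417; pledge gives 322 − 48 = 274. No deviation. ✓
  Opportunistic: pledge gives 322 − 77 = 245; no pledge gives 417 − 0 = 417. Would deviate. ✗
Neither assignment is incentive-compatible.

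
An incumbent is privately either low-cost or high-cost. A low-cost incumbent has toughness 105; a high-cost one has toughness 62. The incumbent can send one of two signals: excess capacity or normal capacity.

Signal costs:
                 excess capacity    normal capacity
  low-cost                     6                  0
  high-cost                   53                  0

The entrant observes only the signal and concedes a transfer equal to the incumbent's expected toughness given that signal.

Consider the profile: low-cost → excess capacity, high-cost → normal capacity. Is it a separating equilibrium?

Yes

If types separate, excess capacity earns payment 105 and normal capacity earns 62.
Low-cost: excess capacity gives 105 − 6 = 99; normal capacity gives 62 − 0 = 62. No deviation. ✓
High-cost: normal capacity gives 62 − 0 = 62; excess capacity gives 105 − 53 = 52. No deviation. ✓
Both incentive constraints hold.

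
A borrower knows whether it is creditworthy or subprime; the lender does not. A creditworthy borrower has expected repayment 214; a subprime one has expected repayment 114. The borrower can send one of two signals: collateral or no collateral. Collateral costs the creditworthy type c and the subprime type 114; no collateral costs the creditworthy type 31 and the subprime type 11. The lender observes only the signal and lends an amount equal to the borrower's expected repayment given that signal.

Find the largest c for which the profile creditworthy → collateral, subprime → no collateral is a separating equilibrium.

Under separation: collateral → creditworthy (pays 214); no collateral → subprime (pays 114).
Subprime: 114 − 11 = 103 ≥ 214 − 114 = 100. Holds regardless of c. ✓
Creditworthy: 214 − c ≥ 114 − 31, so c ≤ 214 − 83 = 131.

131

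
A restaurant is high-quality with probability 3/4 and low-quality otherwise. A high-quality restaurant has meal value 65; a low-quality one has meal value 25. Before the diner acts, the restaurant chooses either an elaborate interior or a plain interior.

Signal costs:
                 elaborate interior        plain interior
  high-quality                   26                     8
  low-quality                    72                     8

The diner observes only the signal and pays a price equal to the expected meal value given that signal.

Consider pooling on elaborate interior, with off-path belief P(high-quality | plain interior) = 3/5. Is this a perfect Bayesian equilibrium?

No

At the pooled signal (elaborate interior) the diner holds the prior 3/4 and pays 3/4·65 + 1/4·25 = 55. Off-path (plain interior) belief 3/5 gives 3/5·65 + 2/5·25 = 49.
High-quality: elaborate interior gives 55 − 26 = 29; plain interior gives 49 − 8 = 41. Deviates. ✗
Low-quality: elaborate interior gives 55 − 72 = -17; plain interior gives 49 − 8 = 41. Deviates. ✗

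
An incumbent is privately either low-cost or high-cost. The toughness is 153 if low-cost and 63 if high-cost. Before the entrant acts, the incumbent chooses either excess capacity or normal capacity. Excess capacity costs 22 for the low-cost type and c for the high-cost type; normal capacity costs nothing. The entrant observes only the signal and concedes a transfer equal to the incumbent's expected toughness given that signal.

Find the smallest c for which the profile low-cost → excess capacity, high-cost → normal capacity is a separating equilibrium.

90

Under separation: excess capacity → low-cost (pays 153); normal capacity → high-cost (pays 63).
Low-cost: 153 − 22 = 131 ≥ 63 − 0 = 63. Holds regardless of c. ✓
High-cost: 63 − 0 ≥ 153 − c, so c ≥ 153 − 63 = 90.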